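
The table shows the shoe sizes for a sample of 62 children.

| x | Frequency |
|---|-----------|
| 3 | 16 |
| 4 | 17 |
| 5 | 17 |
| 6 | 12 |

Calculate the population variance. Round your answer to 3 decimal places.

1.144

Values: 3, 4, 5, 6
n = 62, Σfx = 273, mean = 4.4032
Σfx² = 1273
Σf(x − x̄)² = Σfx² − (Σfx)²/n = 1273 − 273²/62 = 70.9194
Population variance = 70.9194 / 62 = 1.1439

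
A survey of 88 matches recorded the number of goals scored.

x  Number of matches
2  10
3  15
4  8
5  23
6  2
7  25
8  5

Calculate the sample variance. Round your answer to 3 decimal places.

3.506

Values: 2, 3, 4, 5, 6, 7, 8
n = 88, Σfx = 439, mean = 4.9886
Σfx² = 2495
Σf(x − x̄)² = Σfx² − (Σfx)²/n = 2495 − 439²/88 = 304.9886
Sample variance = 304.9886 / 87 = 3.5056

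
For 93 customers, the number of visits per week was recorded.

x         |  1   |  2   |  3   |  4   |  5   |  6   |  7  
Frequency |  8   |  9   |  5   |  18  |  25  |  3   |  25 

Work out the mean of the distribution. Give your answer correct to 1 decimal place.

Values: 1, 2, 3, 4, 5, 6, 7
Σfx = 8×1 + 9×2 + 5×3 + 18×4 + 25×5 + 3×6 + 25×7 = 431
n = Σf = 93
Mean = 431 / 93 = 4.6344

4.6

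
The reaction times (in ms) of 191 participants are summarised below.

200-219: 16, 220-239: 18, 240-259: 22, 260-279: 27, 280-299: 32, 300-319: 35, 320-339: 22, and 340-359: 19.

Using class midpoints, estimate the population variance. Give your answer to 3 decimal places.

1701.138

Midpoints: 209.5, 229.5, 249.5, 269.5, 289.5, 309.5, 329.5, 349.5
n = 191, Σfm = 54234.5, mean = 283.9503
Σfm² = 15724817.75
Σf(m − x̄)² = Σfm² − (Σfm)²/n = 15724817.75 − 54234.5²/191 = 324917.2775
Population variance = 324917.2775 / 191 = 1701.1376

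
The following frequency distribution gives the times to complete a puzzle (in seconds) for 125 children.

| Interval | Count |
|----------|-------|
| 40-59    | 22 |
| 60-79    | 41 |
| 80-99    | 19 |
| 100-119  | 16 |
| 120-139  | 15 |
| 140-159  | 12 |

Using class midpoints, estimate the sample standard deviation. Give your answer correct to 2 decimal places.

Midpoints: 49.5, 69.5, 89.5, 109.5, 129.5, 149.5
n = 125, Σfm = 11127.5, mean = 89.0200
Σfm² = 1115741.25
Σf(m − x̄)² = Σfm² − (Σfm)²/n = 1115741.25 − 11127.5²/125 = 125171.2000
Sample variance = 125171.2000 / 124 = 1009.4452
Standard deviation = √1009.4452 = 31.7718

31.77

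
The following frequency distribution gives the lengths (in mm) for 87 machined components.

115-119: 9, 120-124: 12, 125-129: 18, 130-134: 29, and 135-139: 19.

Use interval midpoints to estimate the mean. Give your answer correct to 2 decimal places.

129.13

Midpoints: 117, 122, 127, 132, 137
Σfm = 9×117 + 12×122 + 18×127 + 29×132 + 19×137 = 11234
n = Σf = 87
Mean = 11234 / 87 = 129.1264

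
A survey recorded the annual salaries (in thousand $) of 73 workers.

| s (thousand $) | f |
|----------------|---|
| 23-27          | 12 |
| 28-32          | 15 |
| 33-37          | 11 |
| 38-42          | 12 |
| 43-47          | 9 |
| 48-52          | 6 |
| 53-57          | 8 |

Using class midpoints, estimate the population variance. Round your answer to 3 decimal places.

Midpoints: 25, 30, 35, 40, 45, 50, 55
n = 73, Σfm = 2760, mean = 37.8082
Σfm² = 111100
Σf(m − x̄)² = Σfm² − (Σfm)²/n = 111100 − 2760²/73 = 6749.3151
Population variance = 6749.3151 / 73 = 92.4564

92.456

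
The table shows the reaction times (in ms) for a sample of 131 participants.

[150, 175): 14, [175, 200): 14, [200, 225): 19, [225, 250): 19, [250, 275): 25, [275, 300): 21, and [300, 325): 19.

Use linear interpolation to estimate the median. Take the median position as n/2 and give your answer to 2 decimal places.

Cumulative frequencies: 14, 28, 47, 66, 91, 112, 131
n = 131; position = n/2 = 65.5.
This falls in the class [225, 250): L = 225, F = 47, f = 19, h = 25.
Median ≈ 225 + ((65.5 − 47) / 19) × 25 = 249.3421

249.34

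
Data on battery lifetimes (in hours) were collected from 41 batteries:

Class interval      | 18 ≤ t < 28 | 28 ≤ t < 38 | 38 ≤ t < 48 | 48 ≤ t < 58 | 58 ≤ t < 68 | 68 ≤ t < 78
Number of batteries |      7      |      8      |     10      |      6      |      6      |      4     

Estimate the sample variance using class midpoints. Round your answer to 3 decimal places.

251.098

Midpoints: 23, 33, 43, 53, 63, 73
n = 41, Σfm = 1843, mean = 44.9512
Σfm² = 92889
Σf(m − x̄)² = Σfm² − (Σfm)²/n = 92889 − 1843²/41 = 10043.9024
Sample variance = 10043.9024 / 40 = 251.0976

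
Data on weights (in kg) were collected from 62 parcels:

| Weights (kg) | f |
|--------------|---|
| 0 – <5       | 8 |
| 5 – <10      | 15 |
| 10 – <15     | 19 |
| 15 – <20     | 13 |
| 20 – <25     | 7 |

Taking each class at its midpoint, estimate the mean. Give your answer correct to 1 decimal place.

Midpoints: 2.5, 7.5, 12.5, 17.5, 22.5
Σfm = 8×2.5 + 15×7.5 + 19×12.5 + 13×17.5 + 7×22.5 = 755
n = Σf = 62
Mean = 755 / 62 = 12.1774

12.2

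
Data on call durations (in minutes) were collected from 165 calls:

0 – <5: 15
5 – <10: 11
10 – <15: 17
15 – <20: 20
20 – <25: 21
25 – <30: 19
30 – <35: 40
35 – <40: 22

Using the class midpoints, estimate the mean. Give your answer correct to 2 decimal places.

Midpoints: 2.5, 7.5, 12.5, 17.5, 22.5, 27.5, 32.5, 37.5
Σfm = 15×2.5 + 11×7.5 + 17×12.5 + 20×17.5 + 21×22.5 + 19×27.5 + 40×32.5 + 22×37.5 = 3802.5
n = Σf = 165
Mean = 3802.5 / 165 = 23.0455

23.05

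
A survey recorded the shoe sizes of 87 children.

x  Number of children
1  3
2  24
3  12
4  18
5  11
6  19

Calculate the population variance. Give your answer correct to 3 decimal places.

2.499

Values: 1, 2, 3, 4, 5, 6
n = 87, Σfx = 328, mean = 3.7701
Σfx² = 1454
Σf(x − x̄)² = Σfx² − (Σfx)²/n = 1454 − 328²/87 = 217.4023
Population variance = 217.4023 / 87 = 2.4989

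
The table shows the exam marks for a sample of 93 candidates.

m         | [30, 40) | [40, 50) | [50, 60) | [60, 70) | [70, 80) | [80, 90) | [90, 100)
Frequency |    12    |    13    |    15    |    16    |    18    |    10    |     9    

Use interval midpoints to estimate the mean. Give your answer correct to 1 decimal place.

Midpoints: 35, 45, 55, 65, 75, 85, 95
Σfm = 12×35 + 13×45 + 15×55 + 16×65 + 18×75 + 10×85 + 9×95 = 5925
n = Σf = 93
Mean = 5925 / 93 = 63.7097

63.7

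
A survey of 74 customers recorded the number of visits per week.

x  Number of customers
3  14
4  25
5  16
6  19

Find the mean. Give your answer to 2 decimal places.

Values: 3, 4, 5, 6
Σfx = 14×3 + 25×4 + 16×5 + 19×6 = 336
n = Σf = 74
Mean = 336 / 74 = 4.5405

4.54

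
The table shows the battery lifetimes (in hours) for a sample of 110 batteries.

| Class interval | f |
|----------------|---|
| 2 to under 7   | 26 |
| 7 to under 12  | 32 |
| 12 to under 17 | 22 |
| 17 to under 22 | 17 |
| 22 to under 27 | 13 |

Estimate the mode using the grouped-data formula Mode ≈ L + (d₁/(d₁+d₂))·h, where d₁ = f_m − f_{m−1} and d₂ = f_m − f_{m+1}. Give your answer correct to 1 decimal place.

8.9

Modal class: 7 to under 12 (highest frequency 32).
d₁ = 32 − 26 = 6, d₂ = 32 − 22 = 10
Mode ≈ 7 + (6/(6+10)) × 5 = 7 + 1.8750 = 8.8750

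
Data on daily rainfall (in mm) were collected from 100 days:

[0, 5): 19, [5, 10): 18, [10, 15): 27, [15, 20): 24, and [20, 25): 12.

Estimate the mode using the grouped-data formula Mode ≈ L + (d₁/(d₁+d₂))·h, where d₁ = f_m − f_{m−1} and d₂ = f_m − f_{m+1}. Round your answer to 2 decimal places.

Modal class: [10, 15) (highest frequency 27).
d₁ = 27 − 18 = 9, d₂ = 27 − 24 = 3
Mode ≈ 10 + (9/(9+3)) × 5 = 10 + 3.7500 = 13.7500

13.75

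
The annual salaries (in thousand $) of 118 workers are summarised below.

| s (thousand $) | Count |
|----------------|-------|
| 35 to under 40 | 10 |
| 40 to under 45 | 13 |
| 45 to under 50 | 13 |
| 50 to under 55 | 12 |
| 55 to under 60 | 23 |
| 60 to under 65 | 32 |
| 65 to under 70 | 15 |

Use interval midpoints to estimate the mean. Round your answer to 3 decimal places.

55.169

Midpoints: 37.5, 42.5, 47.5, 52.5, 57.5, 62.5, 67.5
Σfm = 10×37.5 + 13×42.5 + 13×47.5 + 12×52.5 + 23×57.5 + 32×62.5 + 15×67.5 = 6510
n = Σf = 118
Mean = 6510 / 118 = 55.1695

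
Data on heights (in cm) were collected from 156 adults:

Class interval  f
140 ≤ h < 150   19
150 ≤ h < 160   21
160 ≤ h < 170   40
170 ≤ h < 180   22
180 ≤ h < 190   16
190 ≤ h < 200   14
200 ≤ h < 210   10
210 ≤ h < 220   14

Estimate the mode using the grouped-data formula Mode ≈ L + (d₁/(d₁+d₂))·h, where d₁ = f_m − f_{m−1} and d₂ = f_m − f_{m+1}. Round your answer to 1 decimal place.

165.1

Modal class: 160 ≤ h < 170 (highest frequency 40).
d₁ = 40 − 21 = 19, d₂ = 40 − 22 = 18
Mode ≈ 160 + (19/(19+18)) × 10 = 160 + 5.1351 = 165.1351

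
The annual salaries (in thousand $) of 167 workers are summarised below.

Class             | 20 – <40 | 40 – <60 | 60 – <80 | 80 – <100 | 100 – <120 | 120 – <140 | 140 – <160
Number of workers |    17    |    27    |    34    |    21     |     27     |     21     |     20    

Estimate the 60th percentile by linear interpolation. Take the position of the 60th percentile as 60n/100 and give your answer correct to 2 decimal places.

Cumulative frequencies: 17, 44, 78, 99, 126, 147, 167
n = 167; position = 60n/100 = 100.2.
This falls in the class 100 – <120: L = 100, F = 99, f = 27, h = 20.
60th percentile ≈ 100 + ((100.2 − 99) / 27) × 20 = 100.8889

100.89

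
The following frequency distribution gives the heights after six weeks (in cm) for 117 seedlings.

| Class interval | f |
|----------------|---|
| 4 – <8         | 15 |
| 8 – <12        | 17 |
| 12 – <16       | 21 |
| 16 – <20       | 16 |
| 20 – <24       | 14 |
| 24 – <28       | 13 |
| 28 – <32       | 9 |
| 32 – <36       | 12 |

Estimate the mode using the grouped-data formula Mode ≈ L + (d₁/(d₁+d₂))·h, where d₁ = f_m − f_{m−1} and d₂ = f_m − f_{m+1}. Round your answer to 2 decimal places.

13.78

Modal class: 12 – <16 (highest frequency 21).
d₁ = 21 − 17 = 4, d₂ = 21 − 16 = 5
Mode ≈ 12 + (4/(4+5)) × 4 = 12 + 1.7778 = 13.7778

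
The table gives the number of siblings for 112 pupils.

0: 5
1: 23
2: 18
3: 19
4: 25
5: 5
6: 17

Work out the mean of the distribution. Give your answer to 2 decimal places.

3.06

Values: 0, 1, 2, 3, 4, 5, 6
Σfx = 5×0 + 23×1 + 18×2 + 19×3 + 25×4 + 5×5 + 17×6 = 343
n = Σf = 112
Mean = 343 / 112 = 3.0625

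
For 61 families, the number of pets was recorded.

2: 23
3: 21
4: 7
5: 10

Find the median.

Cumulative frequencies: 23, 44, 51, 61
n = 61, so the median is the value in position (n+1)/2 = 31.
Position 31 falls at value 3.

3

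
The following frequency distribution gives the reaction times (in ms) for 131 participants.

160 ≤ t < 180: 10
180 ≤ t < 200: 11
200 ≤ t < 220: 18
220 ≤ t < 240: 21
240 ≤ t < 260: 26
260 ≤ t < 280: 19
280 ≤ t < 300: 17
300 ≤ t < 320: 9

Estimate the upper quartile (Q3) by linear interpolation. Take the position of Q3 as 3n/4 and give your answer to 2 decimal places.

272.89

Cumulative frequencies: 10, 21, 39, 60, 86, 105, 122, 131
n = 131; position = 3n/4 = 98.25.
This falls in the class 260 ≤ t < 280: L = 260, F = 86, f = 19, h = 20.
Upper quartile ≈ 260 + ((98.25 − 86) / 19) × 20 = 272.8947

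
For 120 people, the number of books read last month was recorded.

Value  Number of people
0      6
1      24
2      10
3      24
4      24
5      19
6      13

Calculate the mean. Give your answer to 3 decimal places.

3.208

Values: 0, 1, 2, 3, 4, 5, 6
Σfx = 6×0 + 24×1 + 10×2 + 24×3 + 24×4 + 19×5 + 13×6 = 385
n = Σf = 120
Mean = 385 / 120 = 3.2083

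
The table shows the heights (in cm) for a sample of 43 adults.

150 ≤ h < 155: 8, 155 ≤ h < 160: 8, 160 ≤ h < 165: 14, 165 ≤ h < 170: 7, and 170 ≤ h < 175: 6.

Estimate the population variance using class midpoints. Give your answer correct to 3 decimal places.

Midpoints: 152.5, 157.5, 162.5, 167.5, 172.5
n = 43, Σfm = 6962.5, mean = 161.9186
Σfm² = 1129118.75
Σf(m − x̄)² = Σfm² − (Σfm)²/n = 1129118.75 − 6962.5²/43 = 1760.4651
Population variance = 1760.4651 / 43 = 40.9410

40.941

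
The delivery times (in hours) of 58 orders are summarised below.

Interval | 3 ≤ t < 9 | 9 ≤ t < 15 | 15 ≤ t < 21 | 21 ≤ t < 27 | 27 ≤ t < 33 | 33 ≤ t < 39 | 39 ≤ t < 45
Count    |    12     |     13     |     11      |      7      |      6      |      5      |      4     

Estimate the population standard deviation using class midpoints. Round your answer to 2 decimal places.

11.09

Midpoints: 6, 12, 18, 24, 30, 36, 42
n = 58, Σfm = 1122, mean = 19.3448
Σfm² = 28836
Σf(m − x̄)² = Σfm² − (Σfm)²/n = 28836 − 1122²/58 = 7131.1034
Population variance = 7131.1034 / 58 = 122.9501
Standard deviation = √122.9501 = 11.0883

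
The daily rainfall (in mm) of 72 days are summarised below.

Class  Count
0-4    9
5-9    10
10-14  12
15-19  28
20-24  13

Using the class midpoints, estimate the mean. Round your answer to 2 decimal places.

Midpoints: 2, 7, 12, 17, 22
Σfm = 9×2 + 10×7 + 12×12 + 28×17 + 13×22 = 994
n = Σf = 72
Mean = 994 / 72 = 13.8056

13.81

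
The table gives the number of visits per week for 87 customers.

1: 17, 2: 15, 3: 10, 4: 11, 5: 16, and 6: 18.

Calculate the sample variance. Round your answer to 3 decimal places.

Values: 1, 2, 3, 4, 5, 6
n = 87, Σfx = 309, mean = 3.5517
Σfx² = 1391
Σf(x − x̄)² = Σfx² − (Σfx)²/n = 1391 − 309²/87 = 293.5172
Sample variance = 293.5172 / 86 = 3.4130

3.413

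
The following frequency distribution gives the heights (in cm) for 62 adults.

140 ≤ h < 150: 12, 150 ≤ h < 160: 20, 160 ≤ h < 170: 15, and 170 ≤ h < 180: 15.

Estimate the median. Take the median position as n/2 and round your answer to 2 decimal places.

Cumulative frequencies: 12, 32, 47, 62
n = 62; position = n/2 = 31.
This falls in the class 150 ≤ h < 160: L = 150, F = 12, f = 20, h = 10.
Median ≈ 150 + ((31 − 12) / 20) × 10 = 159.5000

159.50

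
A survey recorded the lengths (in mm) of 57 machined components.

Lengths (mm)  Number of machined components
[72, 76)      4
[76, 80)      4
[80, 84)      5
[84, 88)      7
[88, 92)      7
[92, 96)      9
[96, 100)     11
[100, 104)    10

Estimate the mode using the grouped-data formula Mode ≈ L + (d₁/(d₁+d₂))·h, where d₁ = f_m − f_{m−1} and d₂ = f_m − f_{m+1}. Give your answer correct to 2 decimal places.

98.67

Modal class: [96, 100) (highest frequency 11).
d₁ = 11 − 9 = 2, d₂ = 11 − 10 = 1
Mode ≈ 96 + (2/(2+1)) × 4 = 96 + 2.6667 = 98.6667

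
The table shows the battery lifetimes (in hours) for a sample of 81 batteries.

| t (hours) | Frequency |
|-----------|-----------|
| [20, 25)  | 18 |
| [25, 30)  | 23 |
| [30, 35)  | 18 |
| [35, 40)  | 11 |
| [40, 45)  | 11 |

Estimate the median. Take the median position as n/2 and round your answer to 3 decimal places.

29.891

Cumulative frequencies: 18, 41, 59, 70, 81
n = 81; position = n/2 = 40.5.
This falls in the class [25, 30): L = 25, F = 18, f = 23, h = 5.
Median ≈ 25 + ((40.5 − 18) / 23) × 5 = 29.8913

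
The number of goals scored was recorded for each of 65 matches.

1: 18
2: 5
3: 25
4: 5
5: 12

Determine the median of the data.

3

Cumulative frequencies: 18, 23, 48, 53, 65
n = 65, so the median is the value in position (n+1)/2 = 33.
Position 33 falls at value 3.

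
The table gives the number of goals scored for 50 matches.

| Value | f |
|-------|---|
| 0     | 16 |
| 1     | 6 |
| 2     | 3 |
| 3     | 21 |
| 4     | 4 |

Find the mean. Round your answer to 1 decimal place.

Values: 0, 1, 2, 3, 4
Σfx = 16×0 + 6×1 + 3×2 + 21×3 + 4×4 = 91
n = Σf = 50
Mean = 91 / 50 = 1.8200

1.8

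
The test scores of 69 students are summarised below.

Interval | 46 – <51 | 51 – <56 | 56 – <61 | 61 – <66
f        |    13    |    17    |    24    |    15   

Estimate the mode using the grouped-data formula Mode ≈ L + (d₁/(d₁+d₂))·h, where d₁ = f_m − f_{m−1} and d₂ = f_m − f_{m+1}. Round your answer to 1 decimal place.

Modal class: 56 – <61 (highest frequency 24).
d₁ = 24 − 17 = 7, d₂ = 24 − 15 = 9
Mode ≈ 56 + (7/(7+9)) × 5 = 56 + 2.1875 = 58.1875

58.2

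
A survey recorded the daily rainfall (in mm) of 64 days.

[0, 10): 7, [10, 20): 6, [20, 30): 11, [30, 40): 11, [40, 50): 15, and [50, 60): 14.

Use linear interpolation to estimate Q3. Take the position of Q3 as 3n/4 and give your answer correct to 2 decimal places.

Cumulative frequencies: 7, 13, 24, 35, 50, 64
n = 64; position = 3n/4 = 48.
This falls in the class [40, 50): L = 40, F = 35, f = 15, h = 10.
Upper quartile ≈ 40 + ((48 − 35) / 15) × 10 = 48.6667

48.67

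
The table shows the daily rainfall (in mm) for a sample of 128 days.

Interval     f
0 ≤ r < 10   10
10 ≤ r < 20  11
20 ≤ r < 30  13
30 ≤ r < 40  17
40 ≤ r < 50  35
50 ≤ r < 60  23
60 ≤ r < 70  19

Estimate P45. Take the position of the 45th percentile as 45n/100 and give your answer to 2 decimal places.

41.89

Cumulative frequencies: 10, 21, 34, 51, 86, 109, 128
n = 128; position = 45n/100 = 57.6.
This falls in the class 40 ≤ r < 50: L = 40, F = 51, f = 35, h = 10.
45th percentile ≈ 40 + ((57.6 − 51) / 35) × 10 = 41.8857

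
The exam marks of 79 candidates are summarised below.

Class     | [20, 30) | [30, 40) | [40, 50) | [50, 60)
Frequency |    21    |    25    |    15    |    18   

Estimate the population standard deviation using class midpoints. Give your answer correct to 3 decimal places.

Midpoints: 25, 35, 45, 55
n = 79, Σfm = 3065, mean = 38.7975
Σfm² = 128575
Σf(m − x̄)² = Σfm² − (Σfm)²/n = 128575 − 3065²/79 = 9660.7595
Population variance = 9660.7595 / 79 = 122.2881
Standard deviation = √122.2881 = 11.0584

11.058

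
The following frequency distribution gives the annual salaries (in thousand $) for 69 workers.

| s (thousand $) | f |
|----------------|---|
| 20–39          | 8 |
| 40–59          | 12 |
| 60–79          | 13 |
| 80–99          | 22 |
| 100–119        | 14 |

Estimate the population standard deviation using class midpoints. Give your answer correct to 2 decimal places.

25.82

Midpoints: 29.5, 49.5, 69.5, 89.5, 109.5
n = 69, Σfm = 5235.5, mean = 75.8768
Σfm² = 443247.25
Σf(m − x̄)² = Σfm² − (Σfm)²/n = 443247.25 − 5235.5²/69 = 45994.2029
Population variance = 45994.2029 / 69 = 666.5827
Standard deviation = √666.5827 = 25.8183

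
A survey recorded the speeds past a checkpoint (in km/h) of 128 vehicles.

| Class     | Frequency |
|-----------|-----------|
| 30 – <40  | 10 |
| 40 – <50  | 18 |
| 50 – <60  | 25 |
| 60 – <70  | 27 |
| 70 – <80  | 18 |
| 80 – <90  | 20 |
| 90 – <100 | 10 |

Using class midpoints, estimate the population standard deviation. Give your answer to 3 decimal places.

17.115

Midpoints: 35, 45, 55, 65, 75, 85, 95
n = 128, Σfm = 8290, mean = 64.7656
Σfm² = 574400
Σf(m − x̄)² = Σfm² − (Σfm)²/n = 574400 − 8290²/128 = 37492.9688
Population variance = 37492.9688 / 128 = 292.9138
Standard deviation = √292.9138 = 17.1147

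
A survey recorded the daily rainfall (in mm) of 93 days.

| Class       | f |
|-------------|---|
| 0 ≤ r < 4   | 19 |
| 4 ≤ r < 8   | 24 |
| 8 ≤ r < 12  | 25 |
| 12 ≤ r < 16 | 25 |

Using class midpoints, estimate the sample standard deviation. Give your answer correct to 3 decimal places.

4.379

Midpoints: 2, 6, 10, 14
n = 93, Σfm = 782, mean = 8.4086
Σfm² = 8340
Σf(m − x̄)² = Σfm² − (Σfm)²/n = 8340 − 782²/93 = 1764.4731
Sample variance = 1764.4731 / 92 = 19.1791
Standard deviation = √19.1791 = 4.3794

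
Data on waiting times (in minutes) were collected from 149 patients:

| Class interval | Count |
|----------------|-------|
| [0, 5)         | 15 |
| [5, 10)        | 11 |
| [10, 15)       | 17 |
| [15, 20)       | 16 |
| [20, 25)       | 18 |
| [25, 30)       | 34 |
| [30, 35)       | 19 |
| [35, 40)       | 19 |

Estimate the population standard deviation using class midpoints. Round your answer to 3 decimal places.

10.858

Midpoints: 2.5, 7.5, 12.5, 17.5, 22.5, 27.5, 32.5, 37.5
n = 149, Σfm = 3282.5, mean = 22.0302
Σfm² = 89881.25
Σf(m − x̄)² = Σfm² − (Σfm)²/n = 89881.25 − 3282.5²/149 = 17567.1141
Population variance = 17567.1141 / 149 = 117.9001
Standard deviation = √117.9001 = 10.8582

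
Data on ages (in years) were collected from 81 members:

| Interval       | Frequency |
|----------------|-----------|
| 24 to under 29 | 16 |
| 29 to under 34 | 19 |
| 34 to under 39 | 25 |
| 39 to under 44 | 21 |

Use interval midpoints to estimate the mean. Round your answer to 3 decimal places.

34.648

Midpoints: 26.5, 31.5, 36.5, 41.5
Σfm = 16×26.5 + 19×31.5 + 25×36.5 + 21×41.5 = 2806.5
n = Σf = 81
Mean = 2806.5 / 81 = 34.6481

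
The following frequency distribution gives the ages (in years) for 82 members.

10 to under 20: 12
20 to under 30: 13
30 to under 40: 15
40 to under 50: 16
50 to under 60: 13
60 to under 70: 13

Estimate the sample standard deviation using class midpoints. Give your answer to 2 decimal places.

Midpoints: 15, 25, 35, 45, 55, 65
n = 82, Σfm = 3310, mean = 40.3659
Σfm² = 155850
Σf(m − x̄)² = Σfm² − (Σfm)²/n = 155850 − 3310²/82 = 22239.0244
Sample variance = 22239.0244 / 81 = 274.5559
Standard deviation = √274.5559 = 16.5697

16.57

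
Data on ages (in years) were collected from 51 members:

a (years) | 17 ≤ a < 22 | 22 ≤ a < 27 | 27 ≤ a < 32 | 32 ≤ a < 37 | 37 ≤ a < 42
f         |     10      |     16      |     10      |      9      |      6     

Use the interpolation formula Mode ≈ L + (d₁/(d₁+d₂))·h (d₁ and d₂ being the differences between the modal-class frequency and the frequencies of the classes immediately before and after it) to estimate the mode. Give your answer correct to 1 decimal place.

Modal class: 22 ≤ a < 27 (highest frequency 16).
d₁ = 16 − 10 = 6, d₂ = 16 − 10 = 6
Mode ≈ 22 + (6/(6+6)) × 5 = 22 + 2.5000 = 24.5000

24.5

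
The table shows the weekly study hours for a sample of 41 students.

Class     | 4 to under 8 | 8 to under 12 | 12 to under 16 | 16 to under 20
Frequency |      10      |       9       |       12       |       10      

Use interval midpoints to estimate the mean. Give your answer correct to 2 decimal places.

Midpoints: 6, 10, 14, 18
Σfm = 10×6 + 9×10 + 12×14 + 10×18 = 498
n = Σf = 41
Mean = 498 / 41 = 12.1463

12.15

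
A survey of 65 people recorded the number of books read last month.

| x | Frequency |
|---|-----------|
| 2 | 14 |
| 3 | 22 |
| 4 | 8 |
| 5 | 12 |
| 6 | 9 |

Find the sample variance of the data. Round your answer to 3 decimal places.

Values: 2, 3, 4, 5, 6
n = 65, Σfx = 240, mean = 3.6923
Σfx² = 1006
Σf(x − x̄)² = Σfx² − (Σfx)²/n = 1006 − 240²/65 = 119.8462
Sample variance = 119.8462 / 64 = 1.8726

1.873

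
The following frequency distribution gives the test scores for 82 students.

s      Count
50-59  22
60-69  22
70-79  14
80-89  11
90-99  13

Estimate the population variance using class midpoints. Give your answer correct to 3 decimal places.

198.468

Midpoints: 54.5, 64.5, 74.5, 84.5, 94.5
n = 82, Σfm = 5819, mean = 70.9634
Σfm² = 429210.5
Σf(m − x̄)² = Σfm² − (Σfm)²/n = 429210.5 − 5819²/82 = 16274.3902
Population variance = 16274.3902 / 82 = 198.4682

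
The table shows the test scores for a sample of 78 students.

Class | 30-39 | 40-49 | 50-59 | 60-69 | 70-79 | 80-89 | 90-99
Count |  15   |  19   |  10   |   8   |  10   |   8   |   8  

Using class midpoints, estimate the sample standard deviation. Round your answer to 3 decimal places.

20.107

Midpoints: 34.5, 44.5, 54.5, 64.5, 74.5, 84.5, 94.5
n = 78, Σfm = 4601, mean = 58.9872
Σfm² = 302529.5
Σf(m − x̄)² = Σfm² − (Σfm)²/n = 302529.5 − 4601²/78 = 31129.4872
Sample variance = 31129.4872 / 77 = 404.2791
Standard deviation = √404.2791 = 20.1067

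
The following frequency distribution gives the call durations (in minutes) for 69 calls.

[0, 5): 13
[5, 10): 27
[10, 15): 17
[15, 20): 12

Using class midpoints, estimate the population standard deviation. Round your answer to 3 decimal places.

Midpoints: 2.5, 7.5, 12.5, 17.5
n = 69, Σfm = 657.5, mean = 9.5290
Σfm² = 7931.25
Σf(m − x̄)² = Σfm² − (Σfm)²/n = 7931.25 − 657.5²/69 = 1665.9420
Population variance = 1665.9420 / 69 = 24.1441
Standard deviation = √24.1441 = 4.9137

4.914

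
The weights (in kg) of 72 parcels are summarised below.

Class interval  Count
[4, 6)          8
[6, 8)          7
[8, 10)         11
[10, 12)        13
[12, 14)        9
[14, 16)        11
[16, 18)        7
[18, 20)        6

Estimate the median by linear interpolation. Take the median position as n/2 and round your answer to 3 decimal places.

11.538

Cumulative frequencies: 8, 15, 26, 39, 48, 59, 66, 72
n = 72; position = n/2 = 36.
This falls in the class [10, 12): L = 10, F = 26, f = 13, h = 2.
Median ≈ 10 + ((36 − 26) / 13) × 2 = 11.5385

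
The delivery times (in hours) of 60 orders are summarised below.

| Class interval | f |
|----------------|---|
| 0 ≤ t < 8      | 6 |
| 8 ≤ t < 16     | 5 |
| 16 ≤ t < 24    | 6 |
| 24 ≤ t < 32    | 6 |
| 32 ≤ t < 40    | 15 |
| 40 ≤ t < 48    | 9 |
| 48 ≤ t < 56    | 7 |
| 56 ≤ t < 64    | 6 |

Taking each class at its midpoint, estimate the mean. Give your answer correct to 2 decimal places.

Midpoints: 4, 12, 20, 28, 36, 44, 52, 60
Σfm = 6×4 + 5×12 + 6×20 + 6×28 + 15×36 + 9×44 + 7×52 + 6×60 = 2032
n = Σf = 60
Mean = 2032 / 60 = 33.8667

33.87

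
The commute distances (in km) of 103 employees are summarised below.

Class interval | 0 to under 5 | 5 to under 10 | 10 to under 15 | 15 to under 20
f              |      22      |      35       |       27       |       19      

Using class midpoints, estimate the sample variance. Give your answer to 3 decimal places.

26.237

Midpoints: 2.5, 7.5, 12.5, 17.5
n = 103, Σfm = 987.5, mean = 9.5874
Σfm² = 12143.75
Σf(m − x̄)² = Σfm² − (Σfm)²/n = 12143.75 − 987.5²/103 = 2676.2136
Sample variance = 2676.2136 / 102 = 26.2374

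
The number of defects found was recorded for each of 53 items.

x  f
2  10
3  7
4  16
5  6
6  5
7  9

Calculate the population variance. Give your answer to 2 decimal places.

2.81

Values: 2, 3, 4, 5, 6, 7
n = 53, Σfx = 228, mean = 4.3019
Σfx² = 1130
Σf(x − x̄)² = Σfx² − (Σfx)²/n = 1130 − 228²/53 = 149.1698
Population variance = 149.1698 / 53 = 2.8145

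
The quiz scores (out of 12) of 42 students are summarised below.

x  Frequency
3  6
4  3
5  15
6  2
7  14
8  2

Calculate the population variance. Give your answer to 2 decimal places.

Values: 3, 4, 5, 6, 7, 8
n = 42, Σfx = 231, mean = 5.5000
Σfx² = 1363
Σf(x − x̄)² = Σfx² − (Σfx)²/n = 1363 − 231²/42 = 92.5000
Population variance = 92.5000 / 42 = 2.2024

2.20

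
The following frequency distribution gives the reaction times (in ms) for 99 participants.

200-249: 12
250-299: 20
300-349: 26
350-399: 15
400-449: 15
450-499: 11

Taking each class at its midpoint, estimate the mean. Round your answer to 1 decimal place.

341.7

Midpoints: 224.5, 274.5, 324.5, 374.5, 424.5, 474.5
Σfm = 12×224.5 + 20×274.5 + 26×324.5 + 15×374.5 + 15×424.5 + 11×474.5 = 33825.5
n = Σf = 99
Mean = 33825.5 / 99 = 341.6717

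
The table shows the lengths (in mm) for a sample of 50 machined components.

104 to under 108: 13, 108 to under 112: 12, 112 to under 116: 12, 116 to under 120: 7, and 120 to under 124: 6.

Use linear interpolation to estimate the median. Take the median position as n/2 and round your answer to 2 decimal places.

Cumulative frequencies: 13, 25, 37, 44, 50
n = 50; position = n/2 = 25.
This falls in the class 108 to under 112: L = 108, F = 13, f = 12, h = 4.
Median ≈ 108 + ((25 − 13) / 12) × 4 = 112.0000

112.00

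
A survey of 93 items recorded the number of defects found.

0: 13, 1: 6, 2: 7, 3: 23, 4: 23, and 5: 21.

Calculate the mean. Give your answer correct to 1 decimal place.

3.1

Values: 0, 1, 2, 3, 4, 5
Σfx = 13×0 + 6×1 + 7×2 + 23×3 + 23×4 + 21×5 = 286
n = Σf = 93
Mean = 286 / 93 = 3.0753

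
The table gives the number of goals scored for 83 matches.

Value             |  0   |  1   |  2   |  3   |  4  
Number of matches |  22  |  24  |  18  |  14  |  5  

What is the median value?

1

Cumulative frequencies: 22, 46, 64, 78, 83
n = 83, so the median is the value in position (n+1)/2 = 42.
Position 42 falls at value 1.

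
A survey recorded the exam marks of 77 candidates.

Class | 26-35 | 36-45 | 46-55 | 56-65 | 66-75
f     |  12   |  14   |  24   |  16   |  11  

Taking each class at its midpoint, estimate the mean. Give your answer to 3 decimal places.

50.500

Midpoints: 30.5, 40.5, 50.5, 60.5, 70.5
Σfm = 12×30.5 + 14×40.5 + 24×50.5 + 16×60.5 + 11×70.5 = 3888.5
n = Σf = 77
Mean = 3888.5 / 77 = 50.5000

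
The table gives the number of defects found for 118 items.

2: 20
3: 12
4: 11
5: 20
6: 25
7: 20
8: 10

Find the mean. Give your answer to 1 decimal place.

Values: 2, 3, 4, 5, 6, 7, 8
Σfx = 20×2 + 12×3 + 11×4 + 20×5 + 25×6 + 20×7 + 10×8 = 590
n = Σf = 118
Mean = 590 / 118 = 5.0000

5.0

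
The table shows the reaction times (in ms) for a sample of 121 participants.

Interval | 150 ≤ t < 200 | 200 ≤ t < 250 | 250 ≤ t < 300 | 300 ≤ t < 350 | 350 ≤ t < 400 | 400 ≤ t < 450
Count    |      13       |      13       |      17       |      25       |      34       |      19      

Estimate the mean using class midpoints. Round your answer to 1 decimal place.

320.9

Midpoints: 175, 225, 275, 325, 375, 425
Σfm = 13×175 + 13×225 + 17×275 + 25×325 + 34×375 + 19×425 = 38825
n = Σf = 121
Mean = 38825 / 121 = 320.8678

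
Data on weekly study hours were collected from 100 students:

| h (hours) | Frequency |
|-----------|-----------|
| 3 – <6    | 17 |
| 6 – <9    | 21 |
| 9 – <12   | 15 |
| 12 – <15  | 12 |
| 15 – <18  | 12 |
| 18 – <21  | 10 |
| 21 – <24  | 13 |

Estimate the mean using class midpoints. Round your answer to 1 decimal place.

Midpoints: 4.5, 7.5, 10.5, 13.5, 16.5, 19.5, 22.5
Σfm = 17×4.5 + 21×7.5 + 15×10.5 + 12×13.5 + 12×16.5 + 10×19.5 + 13×22.5 = 1239
n = Σf = 100
Mean = 1239 / 100 = 12.3900

12.4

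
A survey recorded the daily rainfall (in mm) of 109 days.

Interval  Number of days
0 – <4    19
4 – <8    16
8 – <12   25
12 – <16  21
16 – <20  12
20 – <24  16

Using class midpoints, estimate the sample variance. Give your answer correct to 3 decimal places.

43.118

Midpoints: 2, 6, 10, 14, 18, 22
n = 109, Σfm = 1246, mean = 11.4312
Σfm² = 18900
Σf(m − x̄)² = Σfm² − (Σfm)²/n = 18900 − 1246²/109 = 4656.7339
Sample variance = 4656.7339 / 108 = 43.1179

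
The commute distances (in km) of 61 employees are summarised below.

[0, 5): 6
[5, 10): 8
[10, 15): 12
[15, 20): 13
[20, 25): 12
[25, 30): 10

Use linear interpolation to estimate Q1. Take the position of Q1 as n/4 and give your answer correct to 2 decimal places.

Cumulative frequencies: 6, 14, 26, 39, 51, 61
n = 61; position = n/4 = 15.25.
This falls in the class [10, 15): L = 10, F = 14, f = 12, h = 5.
Lower quartile ≈ 10 + ((15.25 − 14) / 12) × 5 = 10.5208

10.52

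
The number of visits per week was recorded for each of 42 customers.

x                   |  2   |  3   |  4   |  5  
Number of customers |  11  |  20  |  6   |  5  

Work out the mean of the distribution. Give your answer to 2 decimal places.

Values: 2, 3, 4, 5
Σfx = 11×2 + 20×3 + 6×4 + 5×5 = 131
n = Σf = 42
Mean = 131 / 42 = 3.1190

3.12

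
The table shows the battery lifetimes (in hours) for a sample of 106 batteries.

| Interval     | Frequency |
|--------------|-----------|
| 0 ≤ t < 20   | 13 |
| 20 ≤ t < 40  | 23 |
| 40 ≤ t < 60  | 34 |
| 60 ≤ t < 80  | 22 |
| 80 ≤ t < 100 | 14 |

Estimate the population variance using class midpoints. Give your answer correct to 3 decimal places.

Midpoints: 10, 30, 50, 70, 90
n = 106, Σfm = 5320, mean = 50.1887
Σfm² = 328200
Σf(m − x̄)² = Σfm² − (Σfm)²/n = 328200 − 5320²/106 = 61196.2264
Population variance = 61196.2264 / 106 = 577.3229

577.323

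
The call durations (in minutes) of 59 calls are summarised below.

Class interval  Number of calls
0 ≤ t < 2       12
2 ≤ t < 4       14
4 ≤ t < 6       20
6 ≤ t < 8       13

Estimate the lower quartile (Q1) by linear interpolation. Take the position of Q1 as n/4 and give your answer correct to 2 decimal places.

Cumulative frequencies: 12, 26, 46, 59
n = 59; position = n/4 = 14.75.
This falls in the class 2 ≤ t < 4: L = 2, F = 12, f = 14, h = 2.
Lower quartile ≈ 2 + ((14.75 − 12) / 14) × 2 = 2.3929

2.39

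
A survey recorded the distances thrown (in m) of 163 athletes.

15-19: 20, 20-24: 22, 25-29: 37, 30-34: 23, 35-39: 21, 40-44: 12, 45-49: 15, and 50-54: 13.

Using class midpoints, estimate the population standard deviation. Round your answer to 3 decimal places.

Midpoints: 17, 22, 27, 32, 37, 42, 47, 52
n = 163, Σfm = 5221, mean = 32.0307
Σfm² = 185157
Σf(m − x̄)² = Σfm² − (Σfm)²/n = 185157 − 5221²/163 = 17924.8466
Population variance = 17924.8466 / 163 = 109.9684
Standard deviation = √109.9684 = 10.4866

10.487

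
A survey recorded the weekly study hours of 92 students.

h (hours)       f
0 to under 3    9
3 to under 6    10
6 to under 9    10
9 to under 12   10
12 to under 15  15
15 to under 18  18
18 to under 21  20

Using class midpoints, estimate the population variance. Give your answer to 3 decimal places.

Midpoints: 1.5, 4.5, 7.5, 10.5, 13.5, 16.5, 19.5
n = 92, Σfm = 1128, mean = 12.2609
Σfm² = 17127
Σf(m − x̄)² = Σfm² − (Σfm)²/n = 17127 − 1128²/92 = 3296.7391
Population variance = 3296.7391 / 92 = 35.8341

35.834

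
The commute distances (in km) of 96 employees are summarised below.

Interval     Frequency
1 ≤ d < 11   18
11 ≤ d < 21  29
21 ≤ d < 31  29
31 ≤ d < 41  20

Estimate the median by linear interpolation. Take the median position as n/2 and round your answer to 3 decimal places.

21.345

Cumulative frequencies: 18, 47, 76, 96
n = 96; position = n/2 = 48.
This falls in the class 21 ≤ d < 31: L = 21, F = 47, f = 29, h = 10.
Median ≈ 21 + ((48 − 47) / 29) × 10 = 21.3448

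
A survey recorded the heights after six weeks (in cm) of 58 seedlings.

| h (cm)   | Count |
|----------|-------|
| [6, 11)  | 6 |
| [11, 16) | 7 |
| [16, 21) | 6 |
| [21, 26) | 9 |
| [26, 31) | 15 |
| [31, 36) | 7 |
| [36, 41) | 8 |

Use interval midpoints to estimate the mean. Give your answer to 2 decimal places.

Midpoints: 8.5, 13.5, 18.5, 23.5, 28.5, 33.5, 38.5
Σfm = 6×8.5 + 7×13.5 + 6×18.5 + 9×23.5 + 15×28.5 + 7×33.5 + 8×38.5 = 1438
n = Σf = 58
Mean = 1438 / 58 = 24.7931

24.79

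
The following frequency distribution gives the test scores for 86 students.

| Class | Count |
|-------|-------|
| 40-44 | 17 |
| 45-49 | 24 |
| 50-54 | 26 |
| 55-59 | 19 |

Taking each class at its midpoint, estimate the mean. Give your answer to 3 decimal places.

49.733

Midpoints: 42, 47, 52, 57
Σfm = 17×42 + 24×47 + 26×52 + 19×57 = 4277
n = Σf = 86
Mean = 4277 / 86 = 49.7326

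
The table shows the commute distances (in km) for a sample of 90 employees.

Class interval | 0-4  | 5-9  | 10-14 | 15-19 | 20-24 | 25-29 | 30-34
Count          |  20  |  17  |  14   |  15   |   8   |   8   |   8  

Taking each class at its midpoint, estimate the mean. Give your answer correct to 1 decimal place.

13.7

Midpoints: 2, 7, 12, 17, 22, 27, 32
Σfm = 20×2 + 17×7 + 14×12 + 15×17 + 8×22 + 8×27 + 8×32 = 1230
n = Σf = 90
Mean = 1230 / 90 = 13.6667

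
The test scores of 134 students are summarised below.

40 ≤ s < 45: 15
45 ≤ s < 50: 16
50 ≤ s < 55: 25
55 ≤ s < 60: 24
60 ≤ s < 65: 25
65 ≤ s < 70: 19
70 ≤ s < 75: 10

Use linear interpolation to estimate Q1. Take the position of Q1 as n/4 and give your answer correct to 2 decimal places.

50.50

Cumulative frequencies: 15, 31, 56, 80, 105, 124, 134
n = 134; position = n/4 = 33.5.
This falls in the class 50 ≤ s < 55: L = 50, F = 31, f = 25, h = 5.
Lower quartile ≈ 50 + ((33.5 − 31) / 25) × 5 = 50.5000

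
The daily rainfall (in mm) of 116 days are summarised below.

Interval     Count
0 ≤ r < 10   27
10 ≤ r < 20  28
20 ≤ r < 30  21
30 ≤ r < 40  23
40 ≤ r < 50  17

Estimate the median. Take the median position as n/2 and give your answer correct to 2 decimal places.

21.43

Cumulative frequencies: 27, 55, 76, 99, 116
n = 116; position = n/2 = 58.
This falls in the class 20 ≤ r < 30: L = 20, F = 55, f = 21, h = 10.
Median ≈ 20 + ((58 − 55) / 21) × 10 = 21.4286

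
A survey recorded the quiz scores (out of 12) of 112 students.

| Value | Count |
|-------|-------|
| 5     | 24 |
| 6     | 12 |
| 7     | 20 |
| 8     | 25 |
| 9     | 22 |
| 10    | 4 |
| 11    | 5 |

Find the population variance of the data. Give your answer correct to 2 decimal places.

2.87

Values: 5, 6, 7, 8, 9, 10, 11
n = 112, Σfx = 825, mean = 7.3661
Σfx² = 6399
Σf(x − x̄)² = Σfx² − (Σfx)²/n = 6399 − 825²/112 = 321.9911
Population variance = 321.9911 / 112 = 2.8749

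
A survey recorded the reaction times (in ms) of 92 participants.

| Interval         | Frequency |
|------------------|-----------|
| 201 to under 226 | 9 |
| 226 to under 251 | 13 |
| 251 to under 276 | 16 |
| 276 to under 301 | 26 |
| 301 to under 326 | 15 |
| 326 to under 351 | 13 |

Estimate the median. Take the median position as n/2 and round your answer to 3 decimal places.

283.692

Cumulative frequencies: 9, 22, 38, 64, 79, 92
n = 92; position = n/2 = 46.
This falls in the class 276 to under 301: L = 276, F = 38, f = 26, h = 25.
Median ≈ 276 + ((46 − 38) / 26) × 25 = 283.6923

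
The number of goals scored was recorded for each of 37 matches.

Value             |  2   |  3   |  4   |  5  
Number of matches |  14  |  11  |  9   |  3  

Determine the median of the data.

3

Cumulative frequencies: 14, 25, 34, 37
n = 37, so the median is the value in position (n+1)/2 = 19.
Position 19 falls at value 3.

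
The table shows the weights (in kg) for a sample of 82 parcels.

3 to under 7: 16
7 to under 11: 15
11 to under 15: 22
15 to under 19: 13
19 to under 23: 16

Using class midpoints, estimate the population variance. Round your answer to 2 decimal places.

30.43

Midpoints: 5, 9, 13, 17, 21
n = 82, Σfm = 1058, mean = 12.9024
Σfm² = 16146
Σf(m − x̄)² = Σfm² − (Σfm)²/n = 16146 − 1058²/82 = 2495.2195
Population variance = 2495.2195 / 82 = 30.4295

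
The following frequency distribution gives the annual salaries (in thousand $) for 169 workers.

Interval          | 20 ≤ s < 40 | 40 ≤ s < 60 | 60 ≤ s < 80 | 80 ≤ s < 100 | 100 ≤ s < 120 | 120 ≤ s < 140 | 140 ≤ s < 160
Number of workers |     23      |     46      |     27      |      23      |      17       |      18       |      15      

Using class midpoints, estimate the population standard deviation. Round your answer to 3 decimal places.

Midpoints: 30, 50, 70, 90, 110, 130, 150
n = 169, Σfm = 13410, mean = 79.3491
Σfm² = 1301700
Σf(m − x̄)² = Σfm² − (Σfm)²/n = 1301700 − 13410²/169 = 237628.4024
Population variance = 237628.4024 / 169 = 1406.0852
Standard deviation = √1406.0852 = 37.4978

37.498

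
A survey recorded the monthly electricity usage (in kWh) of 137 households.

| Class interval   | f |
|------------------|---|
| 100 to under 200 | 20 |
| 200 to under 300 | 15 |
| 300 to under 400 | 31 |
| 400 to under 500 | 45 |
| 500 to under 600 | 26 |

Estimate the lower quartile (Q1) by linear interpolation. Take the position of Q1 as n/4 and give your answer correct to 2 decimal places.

295.00

Cumulative frequencies: 20, 35, 66, 111, 137
n = 137; position = n/4 = 34.25.
This falls in the class 200 to under 300: L = 200, F = 20, f = 15, h = 100.
Lower quartile ≈ 200 + ((34.25 − 20) / 15) × 100 = 295.0000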